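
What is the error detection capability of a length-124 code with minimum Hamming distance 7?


Detection capability = d_min - 1 = 7 - 1 = 6

6 errors


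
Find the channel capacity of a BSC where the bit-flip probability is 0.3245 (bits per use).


H(p) = -p*log2(p) - (1-p)*log2(1-p) = -0.3245*log2(0.3245) - 0.6755*log2(0.6755) = 0.526894 + 0.382314 = 0.9092. C = 1 - H(p) = 1 - 0.9092 = 0.0908

0.0908 bits


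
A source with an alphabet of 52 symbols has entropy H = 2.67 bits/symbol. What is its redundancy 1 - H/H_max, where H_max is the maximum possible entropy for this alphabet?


H_max = log2(K) = log2(52) = 5.7004 bits/symbol. Redundancy = 1 - H/H_max = 1 - 2.67/5.7004 = 1 - 0.4684 = 0.5316

0.5316


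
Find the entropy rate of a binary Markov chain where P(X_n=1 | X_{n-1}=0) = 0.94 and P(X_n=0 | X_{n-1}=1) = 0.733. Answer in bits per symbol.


Stationary distribution: pi_0 = p10/(p01+p10) = 0.4381, pi_1 = 0.5619. Entropy rate H' = pi_0*H(p01) + pi_1*H(p10) = 0.4381*0.3274 + 0.5619*0.8371 = 0.6138

0.6138 bits/symbol


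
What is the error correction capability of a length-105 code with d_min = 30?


Correction capability = floor((d-1)/2) = floor((30-1)/2) = 14

14 errors


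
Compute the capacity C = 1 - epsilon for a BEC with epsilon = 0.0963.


C = 1 - epsilon = 1 - 0.0963 = 0.9037

0.9037 bits


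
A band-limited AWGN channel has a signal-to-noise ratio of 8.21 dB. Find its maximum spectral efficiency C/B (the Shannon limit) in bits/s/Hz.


SNR_linear = 10^(8.21/10) = 6.6222; C/B = log2(1 + SNR_linear) = log2(1 + 6.6222) = 2.9302

2.9302 bits/s/Hz


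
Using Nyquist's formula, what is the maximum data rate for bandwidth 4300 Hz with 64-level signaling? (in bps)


Rate = 2 * B * log2(M) = 2 * 4300 * 6.0 = 51600.0

51600.0 bps


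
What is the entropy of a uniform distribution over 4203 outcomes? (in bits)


H = log2(n) = log2(4203) = 12.0372

12.0372 bits


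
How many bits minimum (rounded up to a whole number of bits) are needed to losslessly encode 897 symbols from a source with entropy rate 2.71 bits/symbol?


Minimum bits >= n * H = 897 * 2.71 = 2430.87, rounded up to a whole number of bits = 2431

2431 bits


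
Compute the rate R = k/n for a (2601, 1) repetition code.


Rate = k/n = 1/2601

1/2601


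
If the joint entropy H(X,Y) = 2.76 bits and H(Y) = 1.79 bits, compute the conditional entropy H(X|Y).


H(X|Y) = H(X,Y) - H(Y) = 2.76 - 1.79 = 0.97

0.97 bits


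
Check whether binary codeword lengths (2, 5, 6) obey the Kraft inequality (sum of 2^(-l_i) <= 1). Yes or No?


Kraft sum = sum(2^(-l_i)) = 0.2969, need <= 1. Result: satisfied (a binary prefix-free code with these lengths exists)

Yes


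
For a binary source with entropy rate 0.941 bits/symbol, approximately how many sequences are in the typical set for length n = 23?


log2|A_typical| = nH = 23 * 0.941 = 21.643, so |A_typical| ~ 2^21.643 = 3.275e+06

3.275e+06


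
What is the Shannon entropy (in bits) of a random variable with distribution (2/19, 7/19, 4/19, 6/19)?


H = -sum(p_i * log2(p_i)). Terms: -(2/19)*log2(2/19) = 0.341887; -(7/19)*log2(7/19) = 0.530737; -(4/19)*log2(4/19) = 0.473248; -(6/19)*log2(6/19) = 0.525147. H = 0.341887 + 0.530737 + 0.473248 + 0.525147 = 1.871

1.871 bits


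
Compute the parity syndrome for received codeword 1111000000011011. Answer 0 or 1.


Syndrome = XOR of all bits = 1 XOR 1 XOR 1 XOR 1 XOR 0 XOR 0 XOR 0 XOR 0 XOR 0 XOR 0 XOR 0 XOR 1 XOR 1 XOR 0 XOR 1 XOR 1 = 0

0


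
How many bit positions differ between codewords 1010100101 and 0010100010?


Count differing positions: ^ . . . . . . ^ ^ ^ = 4 differences

4


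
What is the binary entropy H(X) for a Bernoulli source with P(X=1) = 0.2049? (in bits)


H = -p*log2(p) - (1-p)*log2(1-p). -0.2049*log2(0.2049) = 0.468608; -0.7951*log2(0.7951) = 0.263013. H = 0.468608 + 0.263013 = 0.7316

0.7316 bits


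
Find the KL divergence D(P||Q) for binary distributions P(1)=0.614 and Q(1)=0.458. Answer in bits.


KL = p*log2(p/q) + (1-p)*log2((1-p)/(1-q)) = 0.614*log2(0.614/0.458) + 0.386*log2(0.386/0.542) = 0.0706

0.0706 bits


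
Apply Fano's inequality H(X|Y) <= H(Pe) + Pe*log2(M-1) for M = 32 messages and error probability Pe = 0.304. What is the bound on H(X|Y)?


H(Pe) = -Pe*log2(Pe) - (1-Pe)*log2(1-Pe) = -0.304*log2(0.304) - 0.696*log2(0.696) = 0.522228 + 0.363897 = 0.8861. Pe*log2(M-1) = 0.304*log2(31) = 1.506076. Bound = H(Pe) + Pe*log2(M-1) = 0.522228 + 0.363897 + 1.506076 = 2.3922

2.3922 bits


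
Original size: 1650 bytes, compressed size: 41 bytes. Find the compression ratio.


Ratio = original / compressed = 1650 / 41 = 40.2439

40.2439


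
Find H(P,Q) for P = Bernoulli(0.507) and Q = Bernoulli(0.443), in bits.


H(P,Q) = -p*log2(q) - (1-p)*log2(1-q). -0.507*log2(0.443) = 0.595533; -0.493*log2(0.557) = 0.416216. H(P,Q) = 0.595533 + 0.416216 = 1.0117

1.0117 bits


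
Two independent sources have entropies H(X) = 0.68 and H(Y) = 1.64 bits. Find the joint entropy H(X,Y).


For independent variables, H(X,Y) = H(X) + H(Y) = 0.68 + 1.64 = 2.32

2.32 bits


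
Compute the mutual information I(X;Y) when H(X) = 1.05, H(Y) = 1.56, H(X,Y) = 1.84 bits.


I(X;Y) = H(X) + H(Y) - H(X,Y) = 1.05 + 1.56 - 1.84 = 0.77

0.77 bits


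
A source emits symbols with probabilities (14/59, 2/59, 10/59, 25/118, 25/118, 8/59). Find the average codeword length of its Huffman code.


Huffman construction (repeatedly merge the two least-probable nodes; each merge adds 1 bit to every symbol beneath it): 2/59 + 8/59 = 10/59; 10/59 + 10/59 = 20/59; 25/118 + 25/118 = 25/59; 14/59 + 20/59 = 34/59; 25/59 + 34/59 = 1. Resulting codeword lengths (in the order the probabilities were given): (2, 4, 3, 2, 2, 4). L_avg = sum(p_i * l_i) = 14/59*2 + 2/59*4 + 10/59*3 + 25/118*2 + 25/118*2 + 8/59*4 = 148/59 = 2.5085

2.5085 bits


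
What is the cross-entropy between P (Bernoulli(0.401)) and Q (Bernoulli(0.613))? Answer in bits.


H(P,Q) = -p*log2(q) - (1-p)*log2(1-q). -0.401*log2(0.613) = 0.283122; -0.599*log2(0.387) = 0.820387. H(P,Q) = 0.283122 + 0.820387 = 1.1035

1.1035 bits


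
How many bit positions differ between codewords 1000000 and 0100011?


Count differing positions: ^ ^ . . . ^ ^ = 4 differences

4


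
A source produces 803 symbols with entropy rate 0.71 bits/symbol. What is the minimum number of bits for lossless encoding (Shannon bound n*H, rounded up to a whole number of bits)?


Minimum bits >= n * H = 803 * 0.71 = 570.13, rounded up to a whole number of bits = 571

571 bits


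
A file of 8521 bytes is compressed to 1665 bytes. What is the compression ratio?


Ratio = original / compressed = 8521 / 1665 = 5.1177

5.1177


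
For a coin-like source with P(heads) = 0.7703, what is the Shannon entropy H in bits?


H = -p*log2(p) - (1-p)*log2(1-p). -0.7703*log2(0.7703) = 0.290024; -0.2297*log2(0.2297) = 0.487464. H = 0.290024 + 0.487464 = 0.7775

0.7775 bits


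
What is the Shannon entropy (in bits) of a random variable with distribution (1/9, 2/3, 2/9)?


H = -sum(p_i * log2(p_i)). Terms: -(1/9)*log2(1/9) = 0.352214; -(2/3)*log2(2/3) = 0.389975; -(2/9)*log2(2/9) = 0.482206. H = 0.352214 + 0.389975 + 0.482206 = 1.2244

1.2244 bits


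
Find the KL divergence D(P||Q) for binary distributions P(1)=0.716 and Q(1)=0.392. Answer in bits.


KL = p*log2(p/q) + (1-p)*log2((1-p)/(1-q)) = 0.716*log2(0.716/0.392) + 0.284*log2(0.284/0.608) = 0.3104

0.3104 bits


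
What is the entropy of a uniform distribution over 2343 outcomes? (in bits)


H = log2(n) = log2(2343) = 11.1941

11.1941 bits


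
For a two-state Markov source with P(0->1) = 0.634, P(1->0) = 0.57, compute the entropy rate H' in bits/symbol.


Stationary distribution: pi_0 = p10/(p01+p10) = 0.4734, pi_1 = 0.5266. Entropy rate H' = pi_0*H(p01) + pi_1*H(p10) = 0.4734*0.9476 + 0.5266*0.9858 = 0.9677

0.9677 bits/symbol


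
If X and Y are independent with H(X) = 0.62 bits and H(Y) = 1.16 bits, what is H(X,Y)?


For independent variables, H(X,Y) = H(X) + H(Y) = 0.62 + 1.16 = 1.78

1.78 bits


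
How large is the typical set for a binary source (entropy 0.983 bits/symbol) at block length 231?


log2|A_typical| = nH = 231 * 0.983 = 227.073, so |A_typical| ~ 2^227.073 = 2.269e+68

2.269e+68


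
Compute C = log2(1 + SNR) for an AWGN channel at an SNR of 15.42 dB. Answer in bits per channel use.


SNR_linear = 10^(15.42/10) = 34.8337; C = log2(1 + SNR_linear) = log2(1 + 34.8337) = 5.1632

5.1632 bits/channel use


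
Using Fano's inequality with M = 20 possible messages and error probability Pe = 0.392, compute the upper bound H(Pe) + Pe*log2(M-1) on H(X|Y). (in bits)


H(Pe) = -Pe*log2(Pe) - (1-Pe)*log2(1-Pe) = -0.392*log2(0.392) - 0.608*log2(0.608) = 0.529621 + 0.436457 = 0.9661. Pe*log2(M-1) = 0.392*log2(19) = 1.665188. Bound = H(Pe) + Pe*log2(M-1) = 0.529621 + 0.436457 + 1.665188 = 2.6313

2.6313 bits


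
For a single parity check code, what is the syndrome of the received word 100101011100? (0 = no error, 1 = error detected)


Syndrome = XOR of all bits = 1 XOR 0 XOR 0 XOR 1 XOR 0 XOR 1 XOR 0 XOR 1 XOR 1 XOR 1 XOR 0 XOR 0 = 0

0


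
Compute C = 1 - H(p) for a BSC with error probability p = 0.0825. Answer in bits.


H(p) = -p*log2(p) - (1-p)*log2(1-p) = -0.0825*log2(0.0825) - 0.9175*log2(0.9175) = 0.296956 + 0.113972 = 0.4109. C = 1 - H(p) = 1 - 0.4109 = 0.5891

0.5891 bits


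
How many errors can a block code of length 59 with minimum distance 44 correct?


Correction capability = floor((d-1)/2) = floor((44-1)/2) = 21

21 errors


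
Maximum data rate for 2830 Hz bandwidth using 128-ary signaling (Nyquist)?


Rate = 2 * B * log2(M) = 2 * 2830 * 7.0 = 39620.0

39620.0 bps


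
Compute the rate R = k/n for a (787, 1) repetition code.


Rate = k/n = 1/787

1/787


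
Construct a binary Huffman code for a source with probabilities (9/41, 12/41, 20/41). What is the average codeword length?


Huffman construction (repeatedly merge the two least-probable nodes; each merge adds 1 bit to every symbol beneath it): 9/41 + 12/41 = 21/41; 20/41 + 21/41 = 1. Resulting codeword lengths (in the order the probabilities were given): (2, 2, 1). L_avg = sum(p_i * l_i) = 9/41*2 + 12/41*2 + 20/41*1 = 62/41 = 1.5122

1.5122 bits


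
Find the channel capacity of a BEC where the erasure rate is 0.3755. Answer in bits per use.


C = 1 - epsilon = 1 - 0.3755 = 0.6245

0.6245 bits


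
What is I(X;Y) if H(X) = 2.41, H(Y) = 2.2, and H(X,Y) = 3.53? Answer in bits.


I(X;Y) = H(X) + H(Y) - H(X,Y) = 2.41 + 2.2 - 3.53 = 1.08

1.08 bits


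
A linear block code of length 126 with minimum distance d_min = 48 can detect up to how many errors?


Detection capability = d_min - 1 = 48 - 1 = 47

47 errors


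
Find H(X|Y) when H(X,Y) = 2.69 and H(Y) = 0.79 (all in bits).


H(X|Y) = H(X,Y) - H(Y) = 2.69 - 0.79 = 1.9

1.9 bits


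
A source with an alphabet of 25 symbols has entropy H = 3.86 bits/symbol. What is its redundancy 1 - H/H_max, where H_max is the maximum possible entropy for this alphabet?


H_max = log2(K) = log2(25) = 4.6439 bits/symbol. Redundancy = 1 - H/H_max = 1 - 3.86/4.6439 = 1 - 0.8312 = 0.1688

0.1688


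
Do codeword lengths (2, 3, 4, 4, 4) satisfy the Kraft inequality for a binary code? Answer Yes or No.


Kraft sum = sum(2^(-l_i)) = 0.5625, need <= 1. Result: satisfied (a binary prefix-free code with these lengths exists)

Yes


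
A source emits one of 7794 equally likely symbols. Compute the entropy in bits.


H = log2(n) = log2(7794) = 12.9281

12.9281 bits


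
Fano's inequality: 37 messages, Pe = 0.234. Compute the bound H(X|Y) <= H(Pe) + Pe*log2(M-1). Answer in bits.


H(Pe) = -Pe*log2(Pe) - (1-Pe)*log2(1-Pe) = -0.234*log2(0.234) - 0.766*log2(0.766) = 0.490328 + 0.294591 = 0.7849. Pe*log2(M-1) = 0.234*log2(36) = 1.209762. Bound = H(Pe) + Pe*log2(M-1) = 0.490328 + 0.294591 + 1.209762 = 1.9947

1.9947 bits


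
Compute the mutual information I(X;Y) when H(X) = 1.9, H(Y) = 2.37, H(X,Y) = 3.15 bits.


I(X;Y) = H(X) + H(Y) - H(X,Y) = 1.9 + 2.37 - 3.15 = 1.12

1.12 bits


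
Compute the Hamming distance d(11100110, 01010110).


Count differing positions: ^ . ^ ^ . . . . = 3 differences

3


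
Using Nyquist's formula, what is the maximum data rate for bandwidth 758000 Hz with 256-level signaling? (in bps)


Rate = 2 * B * log2(M) = 2 * 758000 * 8.0 = 12128000.0

12128000.0 bps


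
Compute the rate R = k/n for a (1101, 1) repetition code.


Rate = k/n = 1/1101

1/1101


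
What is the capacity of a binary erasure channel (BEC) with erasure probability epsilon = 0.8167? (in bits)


C = 1 - epsilon = 1 - 0.8167 = 0.1833

0.1833 bits


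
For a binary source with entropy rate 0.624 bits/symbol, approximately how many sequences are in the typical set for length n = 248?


log2|A_typical| = nH = 248 * 0.624 = 154.752, so |A_typical| ~ 2^154.752 = 3.846e+46

3.846e+46


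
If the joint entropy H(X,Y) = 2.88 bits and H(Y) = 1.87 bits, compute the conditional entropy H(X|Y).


H(X|Y) = H(X,Y) - H(Y) = 2.88 - 1.87 = 1.01

1.01 bits


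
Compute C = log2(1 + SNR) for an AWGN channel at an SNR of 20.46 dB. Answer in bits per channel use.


SNR_linear = 10^(20.46/10) = 111.1732; C = log2(1 + SNR_linear) = log2(1 + 111.1732) = 6.8096

6.8096 bits/channel use


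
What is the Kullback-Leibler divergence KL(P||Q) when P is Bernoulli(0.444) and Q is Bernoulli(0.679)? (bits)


KL = p*log2(p/q) + (1-p)*log2((1-p)/(1-q)) = 0.444*log2(0.444/0.679) + 0.556*log2(0.556/0.321) = 0.1685

0.1685 bits


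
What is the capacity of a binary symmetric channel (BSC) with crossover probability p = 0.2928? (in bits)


H(p) = -p*log2(p) - (1-p)*log2(1-p) = -0.2928*log2(0.2928) - 0.7072*log2(0.7072) = 0.518845 + 0.353466 = 0.8723. C = 1 - H(p) = 1 - 0.8723 = 0.1277

0.1277 bits


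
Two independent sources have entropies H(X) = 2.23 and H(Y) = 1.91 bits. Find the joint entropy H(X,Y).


For independent variables, H(X,Y) = H(X) + H(Y) = 2.23 + 1.91 = 4.14

4.14 bits


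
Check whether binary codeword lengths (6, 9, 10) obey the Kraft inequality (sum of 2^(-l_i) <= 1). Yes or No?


Kraft sum = sum(2^(-l_i)) = 0.0186, need <= 1. Result: satisfied (a binary prefix-free code with these lengths exists)

Yes


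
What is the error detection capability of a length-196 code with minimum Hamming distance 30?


Detection capability = d_min - 1 = 30 - 1 = 29

29 errors


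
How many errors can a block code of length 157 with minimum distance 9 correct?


Correction capability = floor((d-1)/2) = floor((9-1)/2) = 4

4 errors


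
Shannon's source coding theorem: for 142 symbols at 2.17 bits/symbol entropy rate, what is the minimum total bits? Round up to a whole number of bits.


Minimum bits >= n * H = 142 * 2.17 = 308.14, rounded up to a whole number of bits = 309

309 bits


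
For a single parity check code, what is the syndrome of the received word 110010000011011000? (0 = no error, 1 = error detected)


Syndrome = XOR of all bits = 1 XOR 1 XOR 0 XOR 0 XOR 1 XOR 0 XOR 0 XOR 0 XOR 0 XOR 0 XOR 1 XOR 1 XOR 0 XOR 1 XOR 1 XOR 0 XOR 0 XOR 0 = 1

1


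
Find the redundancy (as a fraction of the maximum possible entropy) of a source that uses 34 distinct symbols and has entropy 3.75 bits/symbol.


H_max = log2(K) = log2(34) = 5.0875 bits/symbol. Redundancy = 1 - H/H_max = 1 - 3.75/5.0875 = 1 - 0.7371 = 0.2629

0.2629


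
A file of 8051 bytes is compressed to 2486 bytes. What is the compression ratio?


Ratio = original / compressed = 8051 / 2486 = 3.2385

3.2385


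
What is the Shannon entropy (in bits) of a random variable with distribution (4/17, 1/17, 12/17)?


H = -sum(p_i * log2(p_i)). Terms: -(4/17)*log2(4/17) = 0.491168; -(1/17)*log2(1/17) = 0.240439; -(12/17)*log2(12/17) = 0.354706. H = 0.491168 + 0.240439 + 0.354706 = 1.0863

1.0863 bits


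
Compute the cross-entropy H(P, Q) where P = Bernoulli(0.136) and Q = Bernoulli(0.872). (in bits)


H(P,Q) = -p*log2(q) - (1-p)*log2(1-q). -0.136*log2(0.872) = 0.026874; -0.864*log2(0.128) = 2.562438. H(P,Q) = 0.026874 + 2.562438 = 2.5893

2.5893 bits


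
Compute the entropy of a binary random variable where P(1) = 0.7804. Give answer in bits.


H = -p*log2(p) - (1-p)*log2(1-p). -0.7804*log2(0.7804) = 0.279160; -0.2196*log2(0.2196) = 0.480276. H = 0.279160 + 0.480276 = 0.7594

0.7594 bits


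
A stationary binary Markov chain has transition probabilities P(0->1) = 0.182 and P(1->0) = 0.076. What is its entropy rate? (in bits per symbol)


Stationary distribution: pi_0 = p10/(p01+p10) = 0.2946, pi_1 = 0.7054. Entropy rate H' = pi_0*H(p01) + pi_1*H(p10) = 0.2946*0.6844 + 0.7054*0.3879 = 0.4753

0.4753 bits/symbol


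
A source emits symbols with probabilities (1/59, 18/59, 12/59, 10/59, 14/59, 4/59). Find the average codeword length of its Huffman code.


Huffman construction (repeatedly merge the two least-probable nodes; each merge adds 1 bit to every symbol beneath it): 1/59 + 4/59 = 5/59; 5/59 + 10/59 = 15/59; 12/59 + 14/59 = 26/59; 15/59 + 18/59 = 33/59; 26/59 + 33/59 = 1. Resulting codeword lengths (in the order the probabilities were given): (4, 2, 2, 3, 2, 4). L_avg = sum(p_i * l_i) = 1/59*4 + 18/59*2 + 12/59*2 + 10/59*3 + 14/59*2 + 4/59*4 = 138/59 = 2.339

2.339 bits


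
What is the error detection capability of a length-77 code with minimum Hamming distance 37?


Detection capability = d_min - 1 = 37 - 1 = 36

36 errors


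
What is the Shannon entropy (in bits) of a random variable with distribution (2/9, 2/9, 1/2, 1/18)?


H = -sum(p_i * log2(p_i)). Terms: -(2/9)*log2(2/9) = 0.482206; -(2/9)*log2(2/9) = 0.482206; -(1/2)*log2(1/2) = 0.500000; -(1/18)*log2(1/18) = 0.231663. H = 0.482206 + 0.482206 + 0.500000 + 0.231663 = 1.6961

1.6961 bits


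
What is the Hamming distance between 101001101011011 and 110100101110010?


Count differing positions: . ^ ^ ^ . ^ . . . ^ . ^ . . ^ = 7 differences

7


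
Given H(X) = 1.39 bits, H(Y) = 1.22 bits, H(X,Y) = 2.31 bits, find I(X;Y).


I(X;Y) = H(X) + H(Y) - H(X,Y) = 1.39 + 1.22 - 2.31 = 0.3

0.3 bits


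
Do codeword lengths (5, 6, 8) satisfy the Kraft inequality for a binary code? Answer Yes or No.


Kraft sum = sum(2^(-l_i)) = 0.0508, need <= 1. Result: satisfied (a binary prefix-free code with these lengths exists)

Yes


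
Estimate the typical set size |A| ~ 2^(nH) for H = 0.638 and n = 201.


log2|A_typical| = nH = 201 * 0.638 = 128.238, so |A_typical| ~ 2^128.238 = 4.013e+38

4.013e+38


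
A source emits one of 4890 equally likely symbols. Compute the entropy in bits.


H = log2(n) = log2(4890) = 12.2556

12.2556 bits


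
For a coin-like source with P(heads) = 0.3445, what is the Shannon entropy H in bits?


H = -p*log2(p) - (1-p)*log2(1-p). -0.3445*log2(0.3445) = 0.529643; -0.6555*log2(0.6555) = 0.399417. H = 0.529643 + 0.399417 = 0.9291

0.9291 bits


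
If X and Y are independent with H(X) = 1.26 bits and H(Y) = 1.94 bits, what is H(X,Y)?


For independent variables, H(X,Y) = H(X) + H(Y) = 1.26 + 1.94 = 3.2

3.2 bits


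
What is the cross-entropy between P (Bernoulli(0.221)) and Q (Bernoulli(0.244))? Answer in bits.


H(P,Q) = -p*log2(q) - (1-p)*log2(1-q). -0.221*log2(0.244) = 0.449745; -0.779*log2(0.756) = 0.314359. H(P,Q) = 0.449745 + 0.314359 = 0.7641

0.7641 bits


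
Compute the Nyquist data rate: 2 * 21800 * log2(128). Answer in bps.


Rate = 2 * B * log2(M) = 2 * 21800 * 7.0 = 305200.0

305200.0 bps


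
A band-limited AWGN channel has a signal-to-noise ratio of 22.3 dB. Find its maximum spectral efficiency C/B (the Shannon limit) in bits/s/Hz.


SNR_linear = 10^(22.3/10) = 169.8244; C/B = log2(1 + SNR_linear) = log2(1 + 169.8244) = 7.4164

7.4164 bits/s/Hz


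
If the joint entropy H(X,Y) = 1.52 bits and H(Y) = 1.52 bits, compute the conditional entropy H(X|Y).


H(X|Y) = H(X,Y) - H(Y) = 1.52 - 1.52 = 0.0

0.0 bits


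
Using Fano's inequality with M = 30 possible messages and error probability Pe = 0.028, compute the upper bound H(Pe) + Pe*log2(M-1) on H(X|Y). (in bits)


H(Pe) = -Pe*log2(Pe) - (1-Pe)*log2(1-Pe) = -0.028*log2(0.028) - 0.972*log2(0.972) = 0.144436 + 0.039825 = 0.1843. Pe*log2(M-1) = 0.028*log2(29) = 0.136023. Bound = H(Pe) + Pe*log2(M-1) = 0.144436 + 0.039825 + 0.136023 = 0.3203

0.3203 bits


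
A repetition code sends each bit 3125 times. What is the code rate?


Rate = k/n = 1/3125

1/3125


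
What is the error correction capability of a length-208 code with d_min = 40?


Correction capability = floor((d-1)/2) = floor((40-1)/2) = 19

19 errors


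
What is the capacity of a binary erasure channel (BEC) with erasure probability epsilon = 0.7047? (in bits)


C = 1 - epsilon = 1 - 0.7047 = 0.2953

0.2953 bits


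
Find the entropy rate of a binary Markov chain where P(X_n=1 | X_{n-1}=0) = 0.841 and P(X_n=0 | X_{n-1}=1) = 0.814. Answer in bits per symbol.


Stationary distribution: pi_0 = p10/(p01+p10) = 0.4918, pi_1 = 0.5082. Entropy rate H' = pi_0*H(p01) + pi_1*H(p10) = 0.4918*0.6319 + 0.5082*0.693 = 0.663

0.663 bits/symbol


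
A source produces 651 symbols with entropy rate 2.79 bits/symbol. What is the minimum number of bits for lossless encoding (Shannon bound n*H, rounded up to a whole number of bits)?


Minimum bits >= n * H = 651 * 2.79 = 1816.29, rounded up to a whole number of bits = 1817

1817 bits


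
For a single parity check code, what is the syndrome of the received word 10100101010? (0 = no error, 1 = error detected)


Syndrome = XOR of all bits = 1 XOR 0 XOR 1 XOR 0 XOR 0 XOR 1 XOR 0 XOR 1 XOR 0 XOR 1 XOR 0 = 1

1


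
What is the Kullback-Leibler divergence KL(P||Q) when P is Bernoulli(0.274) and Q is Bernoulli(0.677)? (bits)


KL = p*log2(p/q) + (1-p)*log2((1-p)/(1-q)) = 0.274*log2(0.274/0.677) + 0.726*log2(0.726/0.323) = 0.4907

0.4907 bits


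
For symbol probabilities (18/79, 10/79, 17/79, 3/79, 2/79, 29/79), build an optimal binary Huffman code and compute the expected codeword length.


Huffman construction (repeatedly merge the two least-probable nodes; each merge adds 1 bit to every symbol beneath it): 2/79 + 3/79 = 5/79; 5/79 + 10/79 = 15/79; 15/79 + 17/79 = 32/79; 18/79 + 29/79 = 47/79; 32/79 + 47/79 = 1. Resulting codeword lengths (in the order the probabilities were given): (2, 3, 2, 4, 4, 2). L_avg = sum(p_i * l_i) = 18/79*2 + 10/79*3 + 17/79*2 + 3/79*4 + 2/79*4 + 29/79*2 = 178/79 = 2.2532

2.2532 bits


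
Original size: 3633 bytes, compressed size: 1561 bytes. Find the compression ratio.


Ratio = original / compressed = 3633 / 1561 = 2.3274

2.3274


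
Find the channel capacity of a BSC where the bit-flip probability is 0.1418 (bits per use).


H(p) = -p*log2(p) - (1-p)*log2(1-p) = -0.1418*log2(0.1418) - 0.8582*log2(0.8582) = 0.399602 + 0.189331 = 0.5889. C = 1 - H(p) = 1 - 0.5889 = 0.4111

0.4111 bits


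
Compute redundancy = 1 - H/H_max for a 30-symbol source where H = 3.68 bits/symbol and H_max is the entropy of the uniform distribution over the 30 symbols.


H_max = log2(K) = log2(30) = 4.9069 bits/symbol. Redundancy = 1 - H/H_max = 1 - 3.68/4.9069 = 1 - 0.75 = 0.25

0.25


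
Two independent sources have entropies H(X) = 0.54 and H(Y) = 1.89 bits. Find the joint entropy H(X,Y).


For independent variables, H(X,Y) = H(X) + H(Y) = 0.54 + 1.89 = 2.43

2.43 bits


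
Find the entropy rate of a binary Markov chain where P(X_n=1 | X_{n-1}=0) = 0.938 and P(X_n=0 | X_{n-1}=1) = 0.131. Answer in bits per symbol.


Stationary distribution: pi_0 = p10/(p01+p10) = 0.1225, pi_1 = 0.8775. Entropy rate H' = pi_0*H(p01) + pi_1*H(p10) = 0.1225*0.3353 + 0.8775*0.5602 = 0.5326

0.5326 bits/symbol


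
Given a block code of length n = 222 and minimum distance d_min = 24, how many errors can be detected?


Detection capability = d_min - 1 = 24 - 1 = 23

23 errors


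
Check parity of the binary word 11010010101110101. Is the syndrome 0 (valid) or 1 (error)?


Syndrome = XOR of all bits = 1 XOR 1 XOR 0 XOR 1 XOR 0 XOR 0 XOR 1 XOR 0 XOR 1 XOR 0 XOR 1 XOR 1 XOR 1 XOR 0 XOR 1 XOR 0 XOR 1 = 0

0


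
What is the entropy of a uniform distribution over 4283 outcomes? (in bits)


H = log2(n) = log2(4283) = 12.0644

12.0644 bits


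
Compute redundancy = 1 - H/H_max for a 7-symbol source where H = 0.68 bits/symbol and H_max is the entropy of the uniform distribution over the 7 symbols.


H_max = log2(K) = log2(7) = 2.8074 bits/symbol. Redundancy = 1 - H/H_max = 1 - 0.68/2.8074 = 1 - 0.2422 = 0.7578

0.7578


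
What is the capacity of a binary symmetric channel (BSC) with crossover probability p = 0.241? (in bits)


H(p) = -p*log2(p) - (1-p)*log2(1-p) = -0.241*log2(0.241) - 0.759*log2(0.759) = 0.494748 + 0.301952 = 0.7967. C = 1 - H(p) = 1 - 0.7967 = 0.2033

0.2033 bits


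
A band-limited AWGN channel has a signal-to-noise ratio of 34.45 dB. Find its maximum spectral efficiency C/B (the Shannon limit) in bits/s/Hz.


SNR_linear = 10^(34.45/10) = 2786.1212; C/B = log2(1 + SNR_linear) = log2(1 + 2786.1212) = 11.4446

11.4446 bits/s/Hz


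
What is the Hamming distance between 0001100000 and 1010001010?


Count differing positions: ^ . ^ ^ ^ . ^ . ^ . = 6 differences

6


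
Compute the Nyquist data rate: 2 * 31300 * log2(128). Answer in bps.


Rate = 2 * B * log2(M) = 2 * 31300 * 7.0 = 438200.0

438200.0 bps


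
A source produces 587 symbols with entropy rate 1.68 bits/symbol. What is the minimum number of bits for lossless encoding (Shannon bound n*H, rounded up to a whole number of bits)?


Minimum bits >= n * H = 587 * 1.68 = 986.16, rounded up to a whole number of bits = 987

987 bits


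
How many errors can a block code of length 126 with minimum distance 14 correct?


Correction capability = floor((d-1)/2) = floor((14-1)/2) = 6

6 errors


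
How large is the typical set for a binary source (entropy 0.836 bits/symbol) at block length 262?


log2|A_typical| = nH = 262 * 0.836 = 219.032, so |A_typical| ~ 2^219.032 = 8.614e+65

8.614e+65


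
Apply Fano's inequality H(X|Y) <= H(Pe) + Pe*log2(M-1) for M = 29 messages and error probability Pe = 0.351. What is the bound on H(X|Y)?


H(Pe) = -Pe*log2(Pe) - (1-Pe)*log2(1-Pe) = -0.351*log2(0.351) - 0.649*log2(0.649) = 0.530170 + 0.404788 = 0.935. Pe*log2(M-1) = 0.351*log2(28) = 1.687382. Bound = H(Pe) + Pe*log2(M-1) = 0.530170 + 0.404788 + 1.687382 = 2.6223

2.6223 bits


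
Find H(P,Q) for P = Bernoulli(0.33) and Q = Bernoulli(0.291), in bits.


H(P,Q) = -p*log2(q) - (1-p)*log2(1-q). -0.33*log2(0.291) = 0.587700; -0.67*log2(0.709) = 0.332415. H(P,Q) = 0.587700 + 0.332415 = 0.9201

0.9201 bits


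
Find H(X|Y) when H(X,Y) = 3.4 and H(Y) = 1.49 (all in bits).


H(X|Y) = H(X,Y) - H(Y) = 3.4 - 1.49 = 1.91

1.91 bits


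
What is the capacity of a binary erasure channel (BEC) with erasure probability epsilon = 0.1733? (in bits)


C = 1 - epsilon = 1 - 0.1733 = 0.8267

0.8267 bits


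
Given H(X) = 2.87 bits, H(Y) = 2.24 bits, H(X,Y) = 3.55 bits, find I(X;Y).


I(X;Y) = H(X) + H(Y) - H(X,Y) = 2.87 + 2.24 - 3.55 = 1.56

1.56 bits


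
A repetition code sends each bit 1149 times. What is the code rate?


Rate = k/n = 1/1149

1/1149


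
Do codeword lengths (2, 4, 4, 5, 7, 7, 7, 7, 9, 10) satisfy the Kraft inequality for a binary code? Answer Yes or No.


Kraft sum = sum(2^(-l_i)) = 0.4404, need <= 1. Result: satisfied (a binary prefix-free code with these lengths exists)

Yes


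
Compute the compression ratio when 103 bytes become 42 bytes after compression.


Ratio = original / compressed = 103 / 42 = 2.4524

2.4524


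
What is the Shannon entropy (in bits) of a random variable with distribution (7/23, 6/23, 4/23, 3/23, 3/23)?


H = -sum(p_i * log2(p_i)). Terms: -(7/23)*log2(7/23) = 0.522324; -(6/23)*log2(6/23) = 0.505722; -(4/23)*log2(4/23) = 0.438880; -(3/23)*log2(3/23) = 0.383296; -(3/23)*log2(3/23) = 0.383296. H = 0.522324 + 0.505722 + 0.438880 + 0.383296 + 0.383296 = 2.2335

2.2335 bits


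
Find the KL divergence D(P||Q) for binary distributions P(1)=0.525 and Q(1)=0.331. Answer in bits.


KL = p*log2(p/q) + (1-p)*log2((1-p)/(1-q)) = 0.525*log2(0.525/0.331) + 0.475*log2(0.475/0.669) = 0.1147

0.1147 bits


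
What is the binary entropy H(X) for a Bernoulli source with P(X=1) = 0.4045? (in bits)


H = -p*log2(p) - (1-p)*log2(1-p). -0.4045*log2(0.4045) = 0.528191; -0.5955*log2(0.5955) = 0.445331. H = 0.528191 + 0.445331 = 0.9735

0.9735 bits


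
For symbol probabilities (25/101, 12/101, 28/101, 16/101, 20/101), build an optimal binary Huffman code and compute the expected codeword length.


Huffman construction (repeatedly merge the two least-probable nodes; each merge adds 1 bit to every symbol beneath it): 12/101 + 16/101 = 28/101; 20/101 + 25/101 = 45/101; 28/101 + 28/101 = 56/101; 45/101 + 56/101 = 1. Resulting codeword lengths (in the order the probabilities were given): (2, 3, 2, 3, 2). L_avg = sum(p_i * l_i) = 25/101*2 + 12/101*3 + 28/101*2 + 16/101*3 + 20/101*2 = 230/101 = 2.2772

2.2772 bits


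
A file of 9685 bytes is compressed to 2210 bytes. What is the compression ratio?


Ratio = original / compressed = 9685 / 2210 = 4.3824

4.3824


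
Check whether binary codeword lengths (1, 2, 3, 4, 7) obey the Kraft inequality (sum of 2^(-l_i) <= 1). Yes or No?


Kraft sum = sum(2^(-l_i)) = 0.9453, need <= 1. Result: satisfied (a binary prefix-free code with these lengths exists)

Yes


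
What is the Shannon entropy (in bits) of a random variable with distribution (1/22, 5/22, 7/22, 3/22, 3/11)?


H = -sum(p_i * log2(p_i)). Terms: -(1/22)*log2(1/22) = 0.202701; -(5/22)*log2(5/22) = 0.485796; -(7/22)*log2(7/22) = 0.525661; -(3/22)*log2(3/22) = 0.391973; -(3/11)*log2(3/11) = 0.511219. H = 0.202701 + 0.485796 + 0.525661 + 0.391973 + 0.511219 = 2.1174

2.1174 bits


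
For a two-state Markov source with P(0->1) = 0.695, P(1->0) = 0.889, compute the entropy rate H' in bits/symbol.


Stationary distribution: pi_0 = p10/(p01+p10) = 0.5612, pi_1 = 0.4388. Entropy rate H' = pi_0*H(p01) + pi_1*H(p10) = 0.5612*0.8873 + 0.4388*0.5029 = 0.7187

0.7187 bits/symbol


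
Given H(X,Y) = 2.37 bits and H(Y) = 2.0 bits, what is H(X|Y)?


H(X|Y) = H(X,Y) - H(Y) = 2.37 - 2.0 = 0.37

0.37 bits


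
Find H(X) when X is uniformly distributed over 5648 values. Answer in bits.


H = log2(n) = log2(5648) = 12.4635

12.4635 bits


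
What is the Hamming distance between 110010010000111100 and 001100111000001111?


Count differing positions: ^ ^ ^ ^ ^ . ^ . ^ . . . ^ ^ . . ^ ^ = 11 differences

11


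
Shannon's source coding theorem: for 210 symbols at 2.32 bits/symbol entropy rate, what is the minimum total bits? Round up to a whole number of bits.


Minimum bits >= n * H = 210 * 2.32 = 487.2, rounded up to a whole number of bits = 488

488 bits


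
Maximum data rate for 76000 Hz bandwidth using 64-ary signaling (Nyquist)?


Rate = 2 * B * log2(M) = 2 * 76000 * 6.0 = 912000.0

912000.0 bps


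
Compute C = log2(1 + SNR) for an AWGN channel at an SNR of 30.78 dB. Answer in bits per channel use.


SNR_linear = 10^(30.78/10) = 1196.7405; C = log2(1 + SNR_linear) = log2(1 + 1196.7405) = 10.2261

10.2261 bits/channel use


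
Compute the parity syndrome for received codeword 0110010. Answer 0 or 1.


Syndrome = XOR of all bits = 0 XOR 1 XOR 1 XOR 0 XOR 0 XOR 1 XOR 0 = 1

1


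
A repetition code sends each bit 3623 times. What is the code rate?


Rate = k/n = 1/3623

1/3623


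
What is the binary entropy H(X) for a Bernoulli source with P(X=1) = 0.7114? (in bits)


H = -p*log2(p) - (1-p)*log2(1-p). -0.7114*log2(0.7114) = 0.349487; -0.2886*log2(0.2886) = 0.517418. H = 0.349487 + 0.517418 = 0.8669

0.8669 bits


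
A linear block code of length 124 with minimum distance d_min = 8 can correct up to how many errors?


Correction capability = floor((d-1)/2) = floor((8-1)/2) = 3

3 errors


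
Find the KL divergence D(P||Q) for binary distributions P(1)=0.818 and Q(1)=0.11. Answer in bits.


KL = p*log2(p/q) + (1-p)*log2((1-p)/(1-q)) = 0.818*log2(0.818/0.11) + 0.182*log2(0.182/0.89) = 1.951

1.951 bits


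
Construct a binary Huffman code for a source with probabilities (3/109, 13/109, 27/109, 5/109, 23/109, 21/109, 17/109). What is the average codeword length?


Huffman construction (repeatedly merge the two least-probable nodes; each merge adds 1 bit to every symbol beneath it): 3/109 + 5/109 = 8/109; 8/109 + 13/109 = 21/109; 17/109 + 21/109 = 38/109; 21/109 + 23/109 = 44/109; 27/109 + 38/109 = 65/109; 44/109 + 65/109 = 1. Resulting codeword lengths (in the order the probabilities were given): (4, 3, 2, 4, 2, 3, 3). L_avg = sum(p_i * l_i) = 3/109*4 + 13/109*3 + 27/109*2 + 5/109*4 + 23/109*2 + 21/109*3 + 17/109*3 = 285/109 = 2.6147

2.6147 bits


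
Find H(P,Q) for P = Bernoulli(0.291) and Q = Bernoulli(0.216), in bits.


H(P,Q) = -p*log2(q) - (1-p)*log2(1-q). -0.291*log2(0.216) = 0.643371; -0.709*log2(0.784) = 0.248912. H(P,Q) = 0.643371 + 0.248912 = 0.8923

0.8923 bits


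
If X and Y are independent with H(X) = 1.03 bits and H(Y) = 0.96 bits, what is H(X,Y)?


For independent variables, H(X,Y) = H(X) + H(Y) = 1.03 + 0.96 = 1.99

1.99 bits


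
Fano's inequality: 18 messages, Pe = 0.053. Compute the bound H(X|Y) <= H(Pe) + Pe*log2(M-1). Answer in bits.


H(Pe) = -Pe*log2(Pe) - (1-Pe)*log2(1-Pe) = -0.053*log2(0.053) - 0.947*log2(0.947) = 0.224607 + 0.074400 = 0.299. Pe*log2(M-1) = 0.053*log2(17) = 0.216636. Bound = H(Pe) + Pe*log2(M-1) = 0.224607 + 0.074400 + 0.216636 = 0.5156

0.5156 bits


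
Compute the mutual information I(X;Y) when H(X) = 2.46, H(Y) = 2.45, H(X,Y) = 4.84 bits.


I(X;Y) = H(X) + H(Y) - H(X,Y) = 2.46 + 2.45 - 4.84 = 0.07

0.07 bits


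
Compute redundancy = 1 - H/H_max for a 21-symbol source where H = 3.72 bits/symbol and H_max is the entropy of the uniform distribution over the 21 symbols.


H_max = log2(K) = log2(21) = 4.3923 bits/symbol. Redundancy = 1 - H/H_max = 1 - 3.72/4.3923 = 1 - 0.8469 = 0.1531

0.1531


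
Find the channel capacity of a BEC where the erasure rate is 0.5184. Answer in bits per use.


C = 1 - epsilon = 1 - 0.5184 = 0.4816

0.4816 bits


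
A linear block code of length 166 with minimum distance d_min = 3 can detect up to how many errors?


Detection capability = d_min - 1 = 3 - 1 = 2

2 errors


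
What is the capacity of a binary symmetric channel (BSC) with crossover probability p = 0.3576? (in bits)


H(p) = -p*log2(p) - (1-p)*log2(1-p) = -0.3576*log2(0.3576) - 0.6424*log2(0.6424) = 0.530529 + 0.410144 = 0.9407. C = 1 - H(p) = 1 - 0.9407 = 0.0593

0.0593 bits


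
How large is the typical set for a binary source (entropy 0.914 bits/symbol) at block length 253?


log2|A_typical| = nH = 253 * 0.914 = 231.242, so |A_typical| ~ 2^231.242 = 4.081e+69

4.081e+69


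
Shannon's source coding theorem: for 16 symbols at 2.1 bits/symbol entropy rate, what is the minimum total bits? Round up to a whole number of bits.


Minimum bits >= n * H = 16 * 2.1 = 33.6, rounded up to a whole number of bits = 34

34 bits


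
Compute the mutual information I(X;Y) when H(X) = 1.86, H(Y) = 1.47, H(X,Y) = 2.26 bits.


I(X;Y) = H(X) + H(Y) - H(X,Y) = 1.86 + 1.47 - 2.26 = 1.07

1.07 bits


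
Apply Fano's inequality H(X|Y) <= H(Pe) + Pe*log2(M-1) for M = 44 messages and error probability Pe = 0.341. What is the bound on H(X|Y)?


H(Pe) = -Pe*log2(Pe) - (1-Pe)*log2(1-Pe) = -0.341*log2(0.341) - 0.659*log2(0.659) = 0.529285 + 0.396487 = 0.9258. Pe*log2(M-1) = 0.341*log2(43) = 1.850356. Bound = H(Pe) + Pe*log2(M-1) = 0.529285 + 0.396487 + 1.850356 = 2.7761

2.7761 bits


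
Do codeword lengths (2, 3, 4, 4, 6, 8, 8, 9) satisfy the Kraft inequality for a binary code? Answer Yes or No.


Kraft sum = sum(2^(-l_i)) = 0.5254, need <= 1. Result: satisfied (a binary prefix-free code with these lengths exists)

Yes


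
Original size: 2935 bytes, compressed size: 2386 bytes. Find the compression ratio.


Ratio = original / compressed = 2935 / 2386 = 1.2301

1.2301


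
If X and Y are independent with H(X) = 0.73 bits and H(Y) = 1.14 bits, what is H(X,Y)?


For independent variables, H(X,Y) = H(X) + H(Y) = 0.73 + 1.14 = 1.87

1.87 bits


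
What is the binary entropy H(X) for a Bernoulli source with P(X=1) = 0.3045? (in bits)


H = -p*log2(p) - (1-p)*log2(1-p). -0.3045*log2(0.3045) = 0.522365; -0.6955*log2(0.6955) = 0.364357. H = 0.522365 + 0.364357 = 0.8867

0.8867 bits


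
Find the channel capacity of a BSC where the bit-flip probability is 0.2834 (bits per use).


H(p) = -p*log2(p) - (1-p)*log2(1-p) = -0.2834*log2(0.2834) - 0.7166*log2(0.7166) = 0.515530 + 0.344513 = 0.86. C = 1 - H(p) = 1 - 0.86 = 0.14

0.14 bits


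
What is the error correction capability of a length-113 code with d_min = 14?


Correction capability = floor((d-1)/2) = floor((14-1)/2) = 6

6 errors


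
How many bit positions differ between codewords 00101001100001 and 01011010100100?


Count differing positions: . ^ ^ ^ . . ^ ^ . . . ^ . ^ = 7 differences

7


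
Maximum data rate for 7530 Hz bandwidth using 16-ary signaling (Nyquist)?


Rate = 2 * B * log2(M) = 2 * 7530 * 4.0 = 60240.0

60240.0 bps


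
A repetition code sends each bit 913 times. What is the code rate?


Rate = k/n = 1/913

1/913


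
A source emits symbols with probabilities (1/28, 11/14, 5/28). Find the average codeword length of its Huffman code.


Huffman construction (repeatedly merge the two least-probable nodes; each merge adds 1 bit to every symbol beneath it): 1/28 + 5/28 = 3/14; 3/14 + 11/14 = 1. Resulting codeword lengths (in the order the probabilities were given): (2, 1, 2). L_avg = sum(p_i * l_i) = 1/28*2 + 11/14*1 + 5/28*2 = 17/14 = 1.2143

1.2143 bits


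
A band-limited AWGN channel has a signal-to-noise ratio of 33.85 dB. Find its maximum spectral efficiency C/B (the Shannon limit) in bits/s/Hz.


SNR_linear = 10^(33.85/10) = 2426.6101; C/B = log2(1 + SNR_linear) = log2(1 + 2426.6101) = 11.2453

11.2453 bits/s/Hz


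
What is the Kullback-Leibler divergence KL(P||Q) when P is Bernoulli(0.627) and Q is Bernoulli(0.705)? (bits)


KL = p*log2(p/q) + (1-p)*log2((1-p)/(1-q)) = 0.627*log2(0.627/0.705) + 0.373*log2(0.373/0.295) = 0.0202

0.0202 bits


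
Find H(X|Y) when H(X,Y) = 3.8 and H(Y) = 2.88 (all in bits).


H(X|Y) = H(X,Y) - H(Y) = 3.8 - 2.88 = 0.92

0.92 bits


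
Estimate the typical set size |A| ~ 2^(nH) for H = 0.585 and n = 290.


log2|A_typical| = nH = 290 * 0.585 = 169.65, so |A_typical| ~ 2^169.65 = 1.174e+51

1.174e+51


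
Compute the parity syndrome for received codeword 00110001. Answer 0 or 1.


Syndrome = XOR of all bits = 0 XOR 0 XOR 1 XOR 1 XOR 0 XOR 0 XOR 0 XOR 1 = 1

1


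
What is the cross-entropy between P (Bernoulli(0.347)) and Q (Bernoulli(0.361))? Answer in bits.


H(P,Q) = -p*log2(q) - (1-p)*log2(1-q). -0.347*log2(0.361) = 0.510065; -0.653*log2(0.639) = 0.421911. H(P,Q) = 0.510065 + 0.421911 = 0.932

0.932 bits


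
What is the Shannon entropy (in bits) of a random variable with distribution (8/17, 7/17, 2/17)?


H = -sum(p_i * log2(p_i)). Terms: -(8/17)*log2(8/17) = 0.511747; -(7/17)*log2(7/17) = 0.527103; -(2/17)*log2(2/17) = 0.363231. H = 0.511747 + 0.527103 + 0.363231 = 1.4021

1.4021 bits


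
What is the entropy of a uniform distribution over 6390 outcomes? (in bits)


H = log2(n) = log2(6390) = 12.6416

12.6416 bits


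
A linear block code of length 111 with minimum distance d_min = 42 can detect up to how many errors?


Detection capability = d_min - 1 = 42 - 1 = 41

41 errors
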